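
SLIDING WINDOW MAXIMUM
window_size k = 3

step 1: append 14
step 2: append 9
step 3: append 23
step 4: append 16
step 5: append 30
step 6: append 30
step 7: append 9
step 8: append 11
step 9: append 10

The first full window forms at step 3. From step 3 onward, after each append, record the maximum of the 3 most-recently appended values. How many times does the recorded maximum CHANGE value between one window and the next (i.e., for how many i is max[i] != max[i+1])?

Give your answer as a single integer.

Answer: 2

Derivation:
step 1: append 14 -> window=[14] (not full yet)
step 2: append 9 -> window=[14, 9] (not full yet)
step 3: append 23 -> window=[14, 9, 23] -> max=23
step 4: append 16 -> window=[9, 23, 16] -> max=23
step 5: append 30 -> window=[23, 16, 30] -> max=30
step 6: append 30 -> window=[16, 30, 30] -> max=30
step 7: append 9 -> window=[30, 30, 9] -> max=30
step 8: append 11 -> window=[30, 9, 11] -> max=30
step 9: append 10 -> window=[9, 11, 10] -> max=11
Recorded maximums: 23 23 30 30 30 30 11
Changes between consecutive maximums: 2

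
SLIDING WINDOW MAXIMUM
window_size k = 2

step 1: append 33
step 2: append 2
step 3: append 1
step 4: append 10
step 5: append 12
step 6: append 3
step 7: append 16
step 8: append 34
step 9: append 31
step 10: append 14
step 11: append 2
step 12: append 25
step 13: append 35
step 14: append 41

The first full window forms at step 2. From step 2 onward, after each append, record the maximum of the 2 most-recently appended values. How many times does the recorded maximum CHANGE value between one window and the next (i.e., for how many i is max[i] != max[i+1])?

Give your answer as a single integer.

step 1: append 33 -> window=[33] (not full yet)
step 2: append 2 -> window=[33, 2] -> max=33
step 3: append 1 -> window=[2, 1] -> max=2
step 4: append 10 -> window=[1, 10] -> max=10
step 5: append 12 -> window=[10, 12] -> max=12
step 6: append 3 -> window=[12, 3] -> max=12
step 7: append 16 -> window=[3, 16] -> max=16
step 8: append 34 -> window=[16, 34] -> max=34
step 9: append 31 -> window=[34, 31] -> max=34
step 10: append 14 -> window=[31, 14] -> max=31
step 11: append 2 -> window=[14, 2] -> max=14
step 12: append 25 -> window=[2, 25] -> max=25
step 13: append 35 -> window=[25, 35] -> max=35
step 14: append 41 -> window=[35, 41] -> max=41
Recorded maximums: 33 2 10 12 12 16 34 34 31 14 25 35 41
Changes between consecutive maximums: 10

Answer: 10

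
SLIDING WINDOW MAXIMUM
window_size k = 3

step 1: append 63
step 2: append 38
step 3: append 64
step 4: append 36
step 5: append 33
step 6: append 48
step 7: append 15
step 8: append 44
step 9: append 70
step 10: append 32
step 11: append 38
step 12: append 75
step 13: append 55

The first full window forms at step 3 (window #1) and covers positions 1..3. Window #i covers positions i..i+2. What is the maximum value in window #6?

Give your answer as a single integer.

Answer: 48

Derivation:
step 1: append 63 -> window=[63] (not full yet)
step 2: append 38 -> window=[63, 38] (not full yet)
step 3: append 64 -> window=[63, 38, 64] -> max=64
step 4: append 36 -> window=[38, 64, 36] -> max=64
step 5: append 33 -> window=[64, 36, 33] -> max=64
step 6: append 48 -> window=[36, 33, 48] -> max=48
step 7: append 15 -> window=[33, 48, 15] -> max=48
step 8: append 44 -> window=[48, 15, 44] -> max=48
Window #6 max = 48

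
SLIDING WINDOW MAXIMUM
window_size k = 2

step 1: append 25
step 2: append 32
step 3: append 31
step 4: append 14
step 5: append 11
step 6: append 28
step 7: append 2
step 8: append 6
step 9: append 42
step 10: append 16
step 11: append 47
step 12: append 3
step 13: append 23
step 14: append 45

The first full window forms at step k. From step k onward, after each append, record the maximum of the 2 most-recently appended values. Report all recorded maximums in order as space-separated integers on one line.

step 1: append 25 -> window=[25] (not full yet)
step 2: append 32 -> window=[25, 32] -> max=32
step 3: append 31 -> window=[32, 31] -> max=32
step 4: append 14 -> window=[31, 14] -> max=31
step 5: append 11 -> window=[14, 11] -> max=14
step 6: append 28 -> window=[11, 28] -> max=28
step 7: append 2 -> window=[28, 2] -> max=28
step 8: append 6 -> window=[2, 6] -> max=6
step 9: append 42 -> window=[6, 42] -> max=42
step 10: append 16 -> window=[42, 16] -> max=42
step 11: append 47 -> window=[16, 47] -> max=47
step 12: append 3 -> window=[47, 3] -> max=47
step 13: append 23 -> window=[3, 23] -> max=23
step 14: append 45 -> window=[23, 45] -> max=45

Answer: 32 32 31 14 28 28 6 42 42 47 47 23 45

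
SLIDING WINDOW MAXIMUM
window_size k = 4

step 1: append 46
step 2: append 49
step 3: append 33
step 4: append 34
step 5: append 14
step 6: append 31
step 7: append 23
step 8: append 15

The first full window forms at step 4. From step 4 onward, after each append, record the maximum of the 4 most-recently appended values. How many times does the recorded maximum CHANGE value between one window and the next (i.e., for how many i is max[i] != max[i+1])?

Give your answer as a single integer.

Answer: 2

Derivation:
step 1: append 46 -> window=[46] (not full yet)
step 2: append 49 -> window=[46, 49] (not full yet)
step 3: append 33 -> window=[46, 49, 33] (not full yet)
step 4: append 34 -> window=[46, 49, 33, 34] -> max=49
step 5: append 14 -> window=[49, 33, 34, 14] -> max=49
step 6: append 31 -> window=[33, 34, 14, 31] -> max=34
step 7: append 23 -> window=[34, 14, 31, 23] -> max=34
step 8: append 15 -> window=[14, 31, 23, 15] -> max=31
Recorded maximums: 49 49 34 34 31
Changes between consecutive maximums: 2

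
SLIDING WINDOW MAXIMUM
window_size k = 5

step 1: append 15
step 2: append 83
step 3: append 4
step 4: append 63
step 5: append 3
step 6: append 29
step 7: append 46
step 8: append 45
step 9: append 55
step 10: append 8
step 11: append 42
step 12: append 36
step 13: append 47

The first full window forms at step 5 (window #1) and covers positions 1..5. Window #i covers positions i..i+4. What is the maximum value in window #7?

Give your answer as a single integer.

step 1: append 15 -> window=[15] (not full yet)
step 2: append 83 -> window=[15, 83] (not full yet)
step 3: append 4 -> window=[15, 83, 4] (not full yet)
step 4: append 63 -> window=[15, 83, 4, 63] (not full yet)
step 5: append 3 -> window=[15, 83, 4, 63, 3] -> max=83
step 6: append 29 -> window=[83, 4, 63, 3, 29] -> max=83
step 7: append 46 -> window=[4, 63, 3, 29, 46] -> max=63
step 8: append 45 -> window=[63, 3, 29, 46, 45] -> max=63
step 9: append 55 -> window=[3, 29, 46, 45, 55] -> max=55
step 10: append 8 -> window=[29, 46, 45, 55, 8] -> max=55
step 11: append 42 -> window=[46, 45, 55, 8, 42] -> max=55
Window #7 max = 55

Answer: 55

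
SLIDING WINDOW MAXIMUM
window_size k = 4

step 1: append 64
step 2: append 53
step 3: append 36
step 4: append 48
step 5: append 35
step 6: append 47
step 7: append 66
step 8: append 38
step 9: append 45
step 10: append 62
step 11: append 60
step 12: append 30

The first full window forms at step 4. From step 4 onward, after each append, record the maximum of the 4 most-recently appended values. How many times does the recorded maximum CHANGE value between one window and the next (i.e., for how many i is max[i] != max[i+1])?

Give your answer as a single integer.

step 1: append 64 -> window=[64] (not full yet)
step 2: append 53 -> window=[64, 53] (not full yet)
step 3: append 36 -> window=[64, 53, 36] (not full yet)
step 4: append 48 -> window=[64, 53, 36, 48] -> max=64
step 5: append 35 -> window=[53, 36, 48, 35] -> max=53
step 6: append 47 -> window=[36, 48, 35, 47] -> max=48
step 7: append 66 -> window=[48, 35, 47, 66] -> max=66
step 8: append 38 -> window=[35, 47, 66, 38] -> max=66
step 9: append 45 -> window=[47, 66, 38, 45] -> max=66
step 10: append 62 -> window=[66, 38, 45, 62] -> max=66
step 11: append 60 -> window=[38, 45, 62, 60] -> max=62
step 12: append 30 -> window=[45, 62, 60, 30] -> max=62
Recorded maximums: 64 53 48 66 66 66 66 62 62
Changes between consecutive maximums: 4

Answer: 4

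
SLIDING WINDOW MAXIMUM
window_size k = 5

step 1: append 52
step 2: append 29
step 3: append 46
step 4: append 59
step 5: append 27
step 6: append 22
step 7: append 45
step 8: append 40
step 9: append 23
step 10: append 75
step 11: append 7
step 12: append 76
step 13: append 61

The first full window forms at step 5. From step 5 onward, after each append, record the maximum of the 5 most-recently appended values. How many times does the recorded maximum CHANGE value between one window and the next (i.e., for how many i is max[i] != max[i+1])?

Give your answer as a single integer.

Answer: 3

Derivation:
step 1: append 52 -> window=[52] (not full yet)
step 2: append 29 -> window=[52, 29] (not full yet)
step 3: append 46 -> window=[52, 29, 46] (not full yet)
step 4: append 59 -> window=[52, 29, 46, 59] (not full yet)
step 5: append 27 -> window=[52, 29, 46, 59, 27] -> max=59
step 6: append 22 -> window=[29, 46, 59, 27, 22] -> max=59
step 7: append 45 -> window=[46, 59, 27, 22, 45] -> max=59
step 8: append 40 -> window=[59, 27, 22, 45, 40] -> max=59
step 9: append 23 -> window=[27, 22, 45, 40, 23] -> max=45
step 10: append 75 -> window=[22, 45, 40, 23, 75] -> max=75
step 11: append 7 -> window=[45, 40, 23, 75, 7] -> max=75
step 12: append 76 -> window=[40, 23, 75, 7, 76] -> max=76
step 13: append 61 -> window=[23, 75, 7, 76, 61] -> max=76
Recorded maximums: 59 59 59 59 45 75 75 76 76
Changes between consecutive maximums: 3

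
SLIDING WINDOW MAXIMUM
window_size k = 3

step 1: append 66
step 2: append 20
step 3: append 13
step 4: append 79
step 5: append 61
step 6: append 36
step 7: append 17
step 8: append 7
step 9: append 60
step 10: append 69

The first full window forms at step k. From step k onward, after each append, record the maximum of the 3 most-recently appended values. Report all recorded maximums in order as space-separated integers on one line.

Answer: 66 79 79 79 61 36 60 69

Derivation:
step 1: append 66 -> window=[66] (not full yet)
step 2: append 20 -> window=[66, 20] (not full yet)
step 3: append 13 -> window=[66, 20, 13] -> max=66
step 4: append 79 -> window=[20, 13, 79] -> max=79
step 5: append 61 -> window=[13, 79, 61] -> max=79
step 6: append 36 -> window=[79, 61, 36] -> max=79
step 7: append 17 -> window=[61, 36, 17] -> max=61
step 8: append 7 -> window=[36, 17, 7] -> max=36
step 9: append 60 -> window=[17, 7, 60] -> max=60
step 10: append 69 -> window=[7, 60, 69] -> max=69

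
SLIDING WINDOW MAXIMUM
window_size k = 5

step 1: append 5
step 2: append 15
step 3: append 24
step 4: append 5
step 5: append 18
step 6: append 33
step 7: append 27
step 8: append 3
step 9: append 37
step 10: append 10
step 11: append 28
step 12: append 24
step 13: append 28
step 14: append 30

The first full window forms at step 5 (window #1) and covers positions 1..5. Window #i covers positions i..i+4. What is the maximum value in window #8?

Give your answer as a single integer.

step 1: append 5 -> window=[5] (not full yet)
step 2: append 15 -> window=[5, 15] (not full yet)
step 3: append 24 -> window=[5, 15, 24] (not full yet)
step 4: append 5 -> window=[5, 15, 24, 5] (not full yet)
step 5: append 18 -> window=[5, 15, 24, 5, 18] -> max=24
step 6: append 33 -> window=[15, 24, 5, 18, 33] -> max=33
step 7: append 27 -> window=[24, 5, 18, 33, 27] -> max=33
step 8: append 3 -> window=[5, 18, 33, 27, 3] -> max=33
step 9: append 37 -> window=[18, 33, 27, 3, 37] -> max=37
step 10: append 10 -> window=[33, 27, 3, 37, 10] -> max=37
step 11: append 28 -> window=[27, 3, 37, 10, 28] -> max=37
step 12: append 24 -> window=[3, 37, 10, 28, 24] -> max=37
Window #8 max = 37

Answer: 37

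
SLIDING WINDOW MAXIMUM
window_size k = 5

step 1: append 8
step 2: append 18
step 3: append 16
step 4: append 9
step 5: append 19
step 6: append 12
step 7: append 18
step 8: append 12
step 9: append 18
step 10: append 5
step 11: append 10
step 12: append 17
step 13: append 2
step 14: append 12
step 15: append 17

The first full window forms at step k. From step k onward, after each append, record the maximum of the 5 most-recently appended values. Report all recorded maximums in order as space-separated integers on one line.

step 1: append 8 -> window=[8] (not full yet)
step 2: append 18 -> window=[8, 18] (not full yet)
step 3: append 16 -> window=[8, 18, 16] (not full yet)
step 4: append 9 -> window=[8, 18, 16, 9] (not full yet)
step 5: append 19 -> window=[8, 18, 16, 9, 19] -> max=19
step 6: append 12 -> window=[18, 16, 9, 19, 12] -> max=19
step 7: append 18 -> window=[16, 9, 19, 12, 18] -> max=19
step 8: append 12 -> window=[9, 19, 12, 18, 12] -> max=19
step 9: append 18 -> window=[19, 12, 18, 12, 18] -> max=19
step 10: append 5 -> window=[12, 18, 12, 18, 5] -> max=18
step 11: append 10 -> window=[18, 12, 18, 5, 10] -> max=18
step 12: append 17 -> window=[12, 18, 5, 10, 17] -> max=18
step 13: append 2 -> window=[18, 5, 10, 17, 2] -> max=18
step 14: append 12 -> window=[5, 10, 17, 2, 12] -> max=17
step 15: append 17 -> window=[10, 17, 2, 12, 17] -> max=17

Answer: 19 19 19 19 19 18 18 18 18 17 17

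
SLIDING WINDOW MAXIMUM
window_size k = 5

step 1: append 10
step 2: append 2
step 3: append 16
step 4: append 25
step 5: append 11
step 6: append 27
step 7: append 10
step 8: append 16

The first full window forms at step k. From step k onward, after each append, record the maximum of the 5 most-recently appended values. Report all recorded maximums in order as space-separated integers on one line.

step 1: append 10 -> window=[10] (not full yet)
step 2: append 2 -> window=[10, 2] (not full yet)
step 3: append 16 -> window=[10, 2, 16] (not full yet)
step 4: append 25 -> window=[10, 2, 16, 25] (not full yet)
step 5: append 11 -> window=[10, 2, 16, 25, 11] -> max=25
step 6: append 27 -> window=[2, 16, 25, 11, 27] -> max=27
step 7: append 10 -> window=[16, 25, 11, 27, 10] -> max=27
step 8: append 16 -> window=[25, 11, 27, 10, 16] -> max=27

Answer: 25 27 27 27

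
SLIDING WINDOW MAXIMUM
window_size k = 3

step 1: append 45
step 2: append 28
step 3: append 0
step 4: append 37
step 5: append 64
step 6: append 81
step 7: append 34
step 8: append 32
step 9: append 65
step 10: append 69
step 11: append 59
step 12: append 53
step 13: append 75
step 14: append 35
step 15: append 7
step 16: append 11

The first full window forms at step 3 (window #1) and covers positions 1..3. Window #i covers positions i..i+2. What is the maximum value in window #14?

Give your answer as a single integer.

step 1: append 45 -> window=[45] (not full yet)
step 2: append 28 -> window=[45, 28] (not full yet)
step 3: append 0 -> window=[45, 28, 0] -> max=45
step 4: append 37 -> window=[28, 0, 37] -> max=37
step 5: append 64 -> window=[0, 37, 64] -> max=64
step 6: append 81 -> window=[37, 64, 81] -> max=81
step 7: append 34 -> window=[64, 81, 34] -> max=81
step 8: append 32 -> window=[81, 34, 32] -> max=81
step 9: append 65 -> window=[34, 32, 65] -> max=65
step 10: append 69 -> window=[32, 65, 69] -> max=69
step 11: append 59 -> window=[65, 69, 59] -> max=69
step 12: append 53 -> window=[69, 59, 53] -> max=69
step 13: append 75 -> window=[59, 53, 75] -> max=75
step 14: append 35 -> window=[53, 75, 35] -> max=75
step 15: append 7 -> window=[75, 35, 7] -> max=75
step 16: append 11 -> window=[35, 7, 11] -> max=35
Window #14 max = 35

Answer: 35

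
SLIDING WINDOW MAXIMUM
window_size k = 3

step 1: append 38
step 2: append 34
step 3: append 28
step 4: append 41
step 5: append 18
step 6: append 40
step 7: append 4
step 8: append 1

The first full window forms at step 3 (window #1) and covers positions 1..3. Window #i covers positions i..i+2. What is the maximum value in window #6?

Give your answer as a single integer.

step 1: append 38 -> window=[38] (not full yet)
step 2: append 34 -> window=[38, 34] (not full yet)
step 3: append 28 -> window=[38, 34, 28] -> max=38
step 4: append 41 -> window=[34, 28, 41] -> max=41
step 5: append 18 -> window=[28, 41, 18] -> max=41
step 6: append 40 -> window=[41, 18, 40] -> max=41
step 7: append 4 -> window=[18, 40, 4] -> max=40
step 8: append 1 -> window=[40, 4, 1] -> max=40
Window #6 max = 40

Answer: 40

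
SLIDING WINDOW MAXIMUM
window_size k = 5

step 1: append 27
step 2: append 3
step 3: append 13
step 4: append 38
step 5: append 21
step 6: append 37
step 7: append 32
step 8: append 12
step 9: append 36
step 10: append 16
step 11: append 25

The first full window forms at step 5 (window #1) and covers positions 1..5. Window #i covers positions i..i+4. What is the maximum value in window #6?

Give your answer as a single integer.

step 1: append 27 -> window=[27] (not full yet)
step 2: append 3 -> window=[27, 3] (not full yet)
step 3: append 13 -> window=[27, 3, 13] (not full yet)
step 4: append 38 -> window=[27, 3, 13, 38] (not full yet)
step 5: append 21 -> window=[27, 3, 13, 38, 21] -> max=38
step 6: append 37 -> window=[3, 13, 38, 21, 37] -> max=38
step 7: append 32 -> window=[13, 38, 21, 37, 32] -> max=38
step 8: append 12 -> window=[38, 21, 37, 32, 12] -> max=38
step 9: append 36 -> window=[21, 37, 32, 12, 36] -> max=37
step 10: append 16 -> window=[37, 32, 12, 36, 16] -> max=37
Window #6 max = 37

Answer: 37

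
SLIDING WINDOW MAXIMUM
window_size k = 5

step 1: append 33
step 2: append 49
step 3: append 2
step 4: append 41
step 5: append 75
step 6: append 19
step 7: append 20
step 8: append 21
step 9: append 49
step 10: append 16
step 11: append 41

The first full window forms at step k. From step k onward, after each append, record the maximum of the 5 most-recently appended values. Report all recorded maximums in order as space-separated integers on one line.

Answer: 75 75 75 75 75 49 49

Derivation:
step 1: append 33 -> window=[33] (not full yet)
step 2: append 49 -> window=[33, 49] (not full yet)
step 3: append 2 -> window=[33, 49, 2] (not full yet)
step 4: append 41 -> window=[33, 49, 2, 41] (not full yet)
step 5: append 75 -> window=[33, 49, 2, 41, 75] -> max=75
step 6: append 19 -> window=[49, 2, 41, 75, 19] -> max=75
step 7: append 20 -> window=[2, 41, 75, 19, 20] -> max=75
step 8: append 21 -> window=[41, 75, 19, 20, 21] -> max=75
step 9: append 49 -> window=[75, 19, 20, 21, 49] -> max=75
step 10: append 16 -> window=[19, 20, 21, 49, 16] -> max=49
step 11: append 41 -> window=[20, 21, 49, 16, 41] -> max=49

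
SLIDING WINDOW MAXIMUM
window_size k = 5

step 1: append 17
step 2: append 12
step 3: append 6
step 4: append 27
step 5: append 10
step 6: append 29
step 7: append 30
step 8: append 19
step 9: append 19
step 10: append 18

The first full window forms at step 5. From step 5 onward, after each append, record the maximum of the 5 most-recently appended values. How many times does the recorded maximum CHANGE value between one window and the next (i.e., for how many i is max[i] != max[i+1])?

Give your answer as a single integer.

step 1: append 17 -> window=[17] (not full yet)
step 2: append 12 -> window=[17, 12] (not full yet)
step 3: append 6 -> window=[17, 12, 6] (not full yet)
step 4: append 27 -> window=[17, 12, 6, 27] (not full yet)
step 5: append 10 -> window=[17, 12, 6, 27, 10] -> max=27
step 6: append 29 -> window=[12, 6, 27, 10, 29] -> max=29
step 7: append 30 -> window=[6, 27, 10, 29, 30] -> max=30
step 8: append 19 -> window=[27, 10, 29, 30, 19] -> max=30
step 9: append 19 -> window=[10, 29, 30, 19, 19] -> max=30
step 10: append 18 -> window=[29, 30, 19, 19, 18] -> max=30
Recorded maximums: 27 29 30 30 30 30
Changes between consecutive maximums: 2

Answer: 2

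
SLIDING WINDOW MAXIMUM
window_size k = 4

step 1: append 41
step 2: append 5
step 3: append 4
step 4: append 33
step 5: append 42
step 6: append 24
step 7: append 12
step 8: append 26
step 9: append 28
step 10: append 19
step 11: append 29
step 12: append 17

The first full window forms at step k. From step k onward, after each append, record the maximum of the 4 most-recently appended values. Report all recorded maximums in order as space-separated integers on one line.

Answer: 41 42 42 42 42 28 28 29 29

Derivation:
step 1: append 41 -> window=[41] (not full yet)
step 2: append 5 -> window=[41, 5] (not full yet)
step 3: append 4 -> window=[41, 5, 4] (not full yet)
step 4: append 33 -> window=[41, 5, 4, 33] -> max=41
step 5: append 42 -> window=[5, 4, 33, 42] -> max=42
step 6: append 24 -> window=[4, 33, 42, 24] -> max=42
step 7: append 12 -> window=[33, 42, 24, 12] -> max=42
step 8: append 26 -> window=[42, 24, 12, 26] -> max=42
step 9: append 28 -> window=[24, 12, 26, 28] -> max=28
step 10: append 19 -> window=[12, 26, 28, 19] -> max=28
step 11: append 29 -> window=[26, 28, 19, 29] -> max=29
step 12: append 17 -> window=[28, 19, 29, 17] -> max=29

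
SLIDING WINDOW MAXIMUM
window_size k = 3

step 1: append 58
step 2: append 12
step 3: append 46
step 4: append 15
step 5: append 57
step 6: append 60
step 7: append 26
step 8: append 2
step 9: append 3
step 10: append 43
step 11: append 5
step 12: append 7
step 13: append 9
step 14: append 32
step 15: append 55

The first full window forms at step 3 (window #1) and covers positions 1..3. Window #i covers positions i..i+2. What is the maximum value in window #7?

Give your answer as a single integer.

step 1: append 58 -> window=[58] (not full yet)
step 2: append 12 -> window=[58, 12] (not full yet)
step 3: append 46 -> window=[58, 12, 46] -> max=58
step 4: append 15 -> window=[12, 46, 15] -> max=46
step 5: append 57 -> window=[46, 15, 57] -> max=57
step 6: append 60 -> window=[15, 57, 60] -> max=60
step 7: append 26 -> window=[57, 60, 26] -> max=60
step 8: append 2 -> window=[60, 26, 2] -> max=60
step 9: append 3 -> window=[26, 2, 3] -> max=26
Window #7 max = 26

Answer: 26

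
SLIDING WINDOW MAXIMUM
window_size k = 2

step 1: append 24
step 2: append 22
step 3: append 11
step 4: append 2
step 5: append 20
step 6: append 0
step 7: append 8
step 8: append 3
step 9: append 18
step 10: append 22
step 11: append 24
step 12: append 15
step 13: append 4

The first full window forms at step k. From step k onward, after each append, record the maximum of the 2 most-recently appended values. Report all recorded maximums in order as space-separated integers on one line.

step 1: append 24 -> window=[24] (not full yet)
step 2: append 22 -> window=[24, 22] -> max=24
step 3: append 11 -> window=[22, 11] -> max=22
step 4: append 2 -> window=[11, 2] -> max=11
step 5: append 20 -> window=[2, 20] -> max=20
step 6: append 0 -> window=[20, 0] -> max=20
step 7: append 8 -> window=[0, 8] -> max=8
step 8: append 3 -> window=[8, 3] -> max=8
step 9: append 18 -> window=[3, 18] -> max=18
step 10: append 22 -> window=[18, 22] -> max=22
step 11: append 24 -> window=[22, 24] -> max=24
step 12: append 15 -> window=[24, 15] -> max=24
step 13: append 4 -> window=[15, 4] -> max=15

Answer: 24 22 11 20 20 8 8 18 22 24 24 15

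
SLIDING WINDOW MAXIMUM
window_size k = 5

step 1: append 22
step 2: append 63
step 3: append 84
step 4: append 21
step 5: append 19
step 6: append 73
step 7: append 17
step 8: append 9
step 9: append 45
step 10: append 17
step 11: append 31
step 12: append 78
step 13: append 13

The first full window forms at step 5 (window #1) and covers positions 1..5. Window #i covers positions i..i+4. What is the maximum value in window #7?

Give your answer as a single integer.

Answer: 45

Derivation:
step 1: append 22 -> window=[22] (not full yet)
step 2: append 63 -> window=[22, 63] (not full yet)
step 3: append 84 -> window=[22, 63, 84] (not full yet)
step 4: append 21 -> window=[22, 63, 84, 21] (not full yet)
step 5: append 19 -> window=[22, 63, 84, 21, 19] -> max=84
step 6: append 73 -> window=[63, 84, 21, 19, 73] -> max=84
step 7: append 17 -> window=[84, 21, 19, 73, 17] -> max=84
step 8: append 9 -> window=[21, 19, 73, 17, 9] -> max=73
step 9: append 45 -> window=[19, 73, 17, 9, 45] -> max=73
step 10: append 17 -> window=[73, 17, 9, 45, 17] -> max=73
step 11: append 31 -> window=[17, 9, 45, 17, 31] -> max=45
Window #7 max = 45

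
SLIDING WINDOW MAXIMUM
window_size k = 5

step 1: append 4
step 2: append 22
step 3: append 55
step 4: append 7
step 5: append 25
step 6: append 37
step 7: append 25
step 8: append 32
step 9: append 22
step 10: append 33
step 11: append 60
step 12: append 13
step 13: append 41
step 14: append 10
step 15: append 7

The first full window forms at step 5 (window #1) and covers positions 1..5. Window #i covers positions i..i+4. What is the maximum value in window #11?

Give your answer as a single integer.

Answer: 60

Derivation:
step 1: append 4 -> window=[4] (not full yet)
step 2: append 22 -> window=[4, 22] (not full yet)
step 3: append 55 -> window=[4, 22, 55] (not full yet)
step 4: append 7 -> window=[4, 22, 55, 7] (not full yet)
step 5: append 25 -> window=[4, 22, 55, 7, 25] -> max=55
step 6: append 37 -> window=[22, 55, 7, 25, 37] -> max=55
step 7: append 25 -> window=[55, 7, 25, 37, 25] -> max=55
step 8: append 32 -> window=[7, 25, 37, 25, 32] -> max=37
step 9: append 22 -> window=[25, 37, 25, 32, 22] -> max=37
step 10: append 33 -> window=[37, 25, 32, 22, 33] -> max=37
step 11: append 60 -> window=[25, 32, 22, 33, 60] -> max=60
step 12: append 13 -> window=[32, 22, 33, 60, 13] -> max=60
step 13: append 41 -> window=[22, 33, 60, 13, 41] -> max=60
step 14: append 10 -> window=[33, 60, 13, 41, 10] -> max=60
step 15: append 7 -> window=[60, 13, 41, 10, 7] -> max=60
Window #11 max = 60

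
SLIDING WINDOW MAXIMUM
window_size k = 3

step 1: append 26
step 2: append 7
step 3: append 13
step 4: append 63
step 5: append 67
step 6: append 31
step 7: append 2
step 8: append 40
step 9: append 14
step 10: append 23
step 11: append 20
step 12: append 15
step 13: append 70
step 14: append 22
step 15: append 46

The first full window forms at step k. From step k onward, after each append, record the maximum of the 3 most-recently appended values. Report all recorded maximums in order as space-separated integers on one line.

step 1: append 26 -> window=[26] (not full yet)
step 2: append 7 -> window=[26, 7] (not full yet)
step 3: append 13 -> window=[26, 7, 13] -> max=26
step 4: append 63 -> window=[7, 13, 63] -> max=63
step 5: append 67 -> window=[13, 63, 67] -> max=67
step 6: append 31 -> window=[63, 67, 31] -> max=67
step 7: append 2 -> window=[67, 31, 2] -> max=67
step 8: append 40 -> window=[31, 2, 40] -> max=40
step 9: append 14 -> window=[2, 40, 14] -> max=40
step 10: append 23 -> window=[40, 14, 23] -> max=40
step 11: append 20 -> window=[14, 23, 20] -> max=23
step 12: append 15 -> window=[23, 20, 15] -> max=23
step 13: append 70 -> window=[20, 15, 70] -> max=70
step 14: append 22 -> window=[15, 70, 22] -> max=70
step 15: append 46 -> window=[70, 22, 46] -> max=70

Answer: 26 63 67 67 67 40 40 40 23 23 70 70 70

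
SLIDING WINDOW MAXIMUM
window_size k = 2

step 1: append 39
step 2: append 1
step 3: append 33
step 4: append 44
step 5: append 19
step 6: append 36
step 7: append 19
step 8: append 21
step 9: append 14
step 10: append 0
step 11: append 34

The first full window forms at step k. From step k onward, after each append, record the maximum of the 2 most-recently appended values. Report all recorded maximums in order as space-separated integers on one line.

step 1: append 39 -> window=[39] (not full yet)
step 2: append 1 -> window=[39, 1] -> max=39
step 3: append 33 -> window=[1, 33] -> max=33
step 4: append 44 -> window=[33, 44] -> max=44
step 5: append 19 -> window=[44, 19] -> max=44
step 6: append 36 -> window=[19, 36] -> max=36
step 7: append 19 -> window=[36, 19] -> max=36
step 8: append 21 -> window=[19, 21] -> max=21
step 9: append 14 -> window=[21, 14] -> max=21
step 10: append 0 -> window=[14, 0] -> max=14
step 11: append 34 -> window=[0, 34] -> max=34

Answer: 39 33 44 44 36 36 21 21 14 34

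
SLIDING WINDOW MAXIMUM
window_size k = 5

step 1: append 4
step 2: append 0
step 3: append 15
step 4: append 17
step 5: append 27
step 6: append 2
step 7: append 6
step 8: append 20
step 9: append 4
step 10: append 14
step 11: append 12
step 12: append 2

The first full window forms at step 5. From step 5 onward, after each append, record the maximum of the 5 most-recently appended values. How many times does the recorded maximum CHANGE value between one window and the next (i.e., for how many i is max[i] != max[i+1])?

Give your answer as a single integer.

Answer: 1

Derivation:
step 1: append 4 -> window=[4] (not full yet)
step 2: append 0 -> window=[4, 0] (not full yet)
step 3: append 15 -> window=[4, 0, 15] (not full yet)
step 4: append 17 -> window=[4, 0, 15, 17] (not full yet)
step 5: append 27 -> window=[4, 0, 15, 17, 27] -> max=27
step 6: append 2 -> window=[0, 15, 17, 27, 2] -> max=27
step 7: append 6 -> window=[15, 17, 27, 2, 6] -> max=27
step 8: append 20 -> window=[17, 27, 2, 6, 20] -> max=27
step 9: append 4 -> window=[27, 2, 6, 20, 4] -> max=27
step 10: append 14 -> window=[2, 6, 20, 4, 14] -> max=20
step 11: append 12 -> window=[6, 20, 4, 14, 12] -> max=20
step 12: append 2 -> window=[20, 4, 14, 12, 2] -> max=20
Recorded maximums: 27 27 27 27 27 20 20 20
Changes between consecutive maximums: 1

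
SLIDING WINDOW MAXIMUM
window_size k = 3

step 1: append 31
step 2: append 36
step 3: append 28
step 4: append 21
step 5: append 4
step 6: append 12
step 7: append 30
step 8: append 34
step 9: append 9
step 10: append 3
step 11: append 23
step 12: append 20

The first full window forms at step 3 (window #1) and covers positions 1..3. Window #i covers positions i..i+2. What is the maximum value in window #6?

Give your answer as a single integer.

step 1: append 31 -> window=[31] (not full yet)
step 2: append 36 -> window=[31, 36] (not full yet)
step 3: append 28 -> window=[31, 36, 28] -> max=36
step 4: append 21 -> window=[36, 28, 21] -> max=36
step 5: append 4 -> window=[28, 21, 4] -> max=28
step 6: append 12 -> window=[21, 4, 12] -> max=21
step 7: append 30 -> window=[4, 12, 30] -> max=30
step 8: append 34 -> window=[12, 30, 34] -> max=34
Window #6 max = 34

Answer: 34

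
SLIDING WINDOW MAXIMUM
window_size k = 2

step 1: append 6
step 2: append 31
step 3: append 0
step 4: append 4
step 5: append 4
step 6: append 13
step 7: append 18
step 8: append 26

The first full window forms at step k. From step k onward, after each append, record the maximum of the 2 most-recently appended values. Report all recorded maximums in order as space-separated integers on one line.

step 1: append 6 -> window=[6] (not full yet)
step 2: append 31 -> window=[6, 31] -> max=31
step 3: append 0 -> window=[31, 0] -> max=31
step 4: append 4 -> window=[0, 4] -> max=4
step 5: append 4 -> window=[4, 4] -> max=4
step 6: append 13 -> window=[4, 13] -> max=13
step 7: append 18 -> window=[13, 18] -> max=18
step 8: append 26 -> window=[18, 26] -> max=26

Answer: 31 31 4 4 13 18 26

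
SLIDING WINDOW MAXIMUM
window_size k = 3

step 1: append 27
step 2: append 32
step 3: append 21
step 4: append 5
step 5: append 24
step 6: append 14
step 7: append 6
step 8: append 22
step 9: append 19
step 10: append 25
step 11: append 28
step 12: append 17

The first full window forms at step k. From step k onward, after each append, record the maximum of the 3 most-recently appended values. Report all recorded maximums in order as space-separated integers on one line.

step 1: append 27 -> window=[27] (not full yet)
step 2: append 32 -> window=[27, 32] (not full yet)
step 3: append 21 -> window=[27, 32, 21] -> max=32
step 4: append 5 -> window=[32, 21, 5] -> max=32
step 5: append 24 -> window=[21, 5, 24] -> max=24
step 6: append 14 -> window=[5, 24, 14] -> max=24
step 7: append 6 -> window=[24, 14, 6] -> max=24
step 8: append 22 -> window=[14, 6, 22] -> max=22
step 9: append 19 -> window=[6, 22, 19] -> max=22
step 10: append 25 -> window=[22, 19, 25] -> max=25
step 11: append 28 -> window=[19, 25, 28] -> max=28
step 12: append 17 -> window=[25, 28, 17] -> max=28

Answer: 32 32 24 24 24 22 22 25 28 28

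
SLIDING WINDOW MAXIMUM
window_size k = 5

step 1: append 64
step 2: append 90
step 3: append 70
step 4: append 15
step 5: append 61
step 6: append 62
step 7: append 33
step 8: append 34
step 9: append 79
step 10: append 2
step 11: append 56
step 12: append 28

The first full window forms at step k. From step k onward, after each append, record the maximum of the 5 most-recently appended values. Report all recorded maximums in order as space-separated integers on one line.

Answer: 90 90 70 62 79 79 79 79

Derivation:
step 1: append 64 -> window=[64] (not full yet)
step 2: append 90 -> window=[64, 90] (not full yet)
step 3: append 70 -> window=[64, 90, 70] (not full yet)
step 4: append 15 -> window=[64, 90, 70, 15] (not full yet)
step 5: append 61 -> window=[64, 90, 70, 15, 61] -> max=90
step 6: append 62 -> window=[90, 70, 15, 61, 62] -> max=90
step 7: append 33 -> window=[70, 15, 61, 62, 33] -> max=70
step 8: append 34 -> window=[15, 61, 62, 33, 34] -> max=62
step 9: append 79 -> window=[61, 62, 33, 34, 79] -> max=79
step 10: append 2 -> window=[62, 33, 34, 79, 2] -> max=79
step 11: append 56 -> window=[33, 34, 79, 2, 56] -> max=79
step 12: append 28 -> window=[34, 79, 2, 56, 28] -> max=79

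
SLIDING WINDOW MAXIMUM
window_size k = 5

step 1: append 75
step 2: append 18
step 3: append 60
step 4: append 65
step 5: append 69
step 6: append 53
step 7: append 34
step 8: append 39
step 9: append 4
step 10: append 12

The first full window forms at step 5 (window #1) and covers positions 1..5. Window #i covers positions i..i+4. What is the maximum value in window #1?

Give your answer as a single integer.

Answer: 75

Derivation:
step 1: append 75 -> window=[75] (not full yet)
step 2: append 18 -> window=[75, 18] (not full yet)
step 3: append 60 -> window=[75, 18, 60] (not full yet)
step 4: append 65 -> window=[75, 18, 60, 65] (not full yet)
step 5: append 69 -> window=[75, 18, 60, 65, 69] -> max=75
Window #1 max = 75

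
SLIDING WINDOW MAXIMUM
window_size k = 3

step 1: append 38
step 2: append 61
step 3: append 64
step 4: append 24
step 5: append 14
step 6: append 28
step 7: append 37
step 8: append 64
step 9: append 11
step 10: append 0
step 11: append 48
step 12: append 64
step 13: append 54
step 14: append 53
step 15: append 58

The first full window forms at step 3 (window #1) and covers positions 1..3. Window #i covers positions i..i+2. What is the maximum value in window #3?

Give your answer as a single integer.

Answer: 64

Derivation:
step 1: append 38 -> window=[38] (not full yet)
step 2: append 61 -> window=[38, 61] (not full yet)
step 3: append 64 -> window=[38, 61, 64] -> max=64
step 4: append 24 -> window=[61, 64, 24] -> max=64
step 5: append 14 -> window=[64, 24, 14] -> max=64
Window #3 max = 64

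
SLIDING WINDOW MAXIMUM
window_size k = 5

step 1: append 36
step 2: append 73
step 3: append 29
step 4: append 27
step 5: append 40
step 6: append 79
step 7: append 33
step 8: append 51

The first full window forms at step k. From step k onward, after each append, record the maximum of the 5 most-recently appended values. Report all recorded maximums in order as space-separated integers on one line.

step 1: append 36 -> window=[36] (not full yet)
step 2: append 73 -> window=[36, 73] (not full yet)
step 3: append 29 -> window=[36, 73, 29] (not full yet)
step 4: append 27 -> window=[36, 73, 29, 27] (not full yet)
step 5: append 40 -> window=[36, 73, 29, 27, 40] -> max=73
step 6: append 79 -> window=[73, 29, 27, 40, 79] -> max=79
step 7: append 33 -> window=[29, 27, 40, 79, 33] -> max=79
step 8: append 51 -> window=[27, 40, 79, 33, 51] -> max=79

Answer: 73 79 79 79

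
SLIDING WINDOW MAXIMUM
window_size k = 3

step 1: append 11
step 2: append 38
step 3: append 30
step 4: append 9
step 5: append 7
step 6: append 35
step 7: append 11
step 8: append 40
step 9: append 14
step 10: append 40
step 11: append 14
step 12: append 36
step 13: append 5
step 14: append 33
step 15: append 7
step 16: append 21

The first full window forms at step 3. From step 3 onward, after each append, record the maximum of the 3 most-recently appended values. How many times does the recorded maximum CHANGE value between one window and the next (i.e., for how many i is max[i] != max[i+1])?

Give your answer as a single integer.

step 1: append 11 -> window=[11] (not full yet)
step 2: append 38 -> window=[11, 38] (not full yet)
step 3: append 30 -> window=[11, 38, 30] -> max=38
step 4: append 9 -> window=[38, 30, 9] -> max=38
step 5: append 7 -> window=[30, 9, 7] -> max=30
step 6: append 35 -> window=[9, 7, 35] -> max=35
step 7: append 11 -> window=[7, 35, 11] -> max=35
step 8: append 40 -> window=[35, 11, 40] -> max=40
step 9: append 14 -> window=[11, 40, 14] -> max=40
step 10: append 40 -> window=[40, 14, 40] -> max=40
step 11: append 14 -> window=[14, 40, 14] -> max=40
step 12: append 36 -> window=[40, 14, 36] -> max=40
step 13: append 5 -> window=[14, 36, 5] -> max=36
step 14: append 33 -> window=[36, 5, 33] -> max=36
step 15: append 7 -> window=[5, 33, 7] -> max=33
step 16: append 21 -> window=[33, 7, 21] -> max=33
Recorded maximums: 38 38 30 35 35 40 40 40 40 40 36 36 33 33
Changes between consecutive maximums: 5

Answer: 5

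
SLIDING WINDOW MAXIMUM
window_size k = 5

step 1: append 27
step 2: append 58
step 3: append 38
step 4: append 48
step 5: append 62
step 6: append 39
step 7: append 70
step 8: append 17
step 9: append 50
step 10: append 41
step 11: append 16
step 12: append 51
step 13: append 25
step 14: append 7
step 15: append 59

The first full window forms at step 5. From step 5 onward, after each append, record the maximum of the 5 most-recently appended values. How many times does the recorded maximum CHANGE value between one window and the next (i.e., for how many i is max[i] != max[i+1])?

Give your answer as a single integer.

Answer: 3

Derivation:
step 1: append 27 -> window=[27] (not full yet)
step 2: append 58 -> window=[27, 58] (not full yet)
step 3: append 38 -> window=[27, 58, 38] (not full yet)
step 4: append 48 -> window=[27, 58, 38, 48] (not full yet)
step 5: append 62 -> window=[27, 58, 38, 48, 62] -> max=62
step 6: append 39 -> window=[58, 38, 48, 62, 39] -> max=62
step 7: append 70 -> window=[38, 48, 62, 39, 70] -> max=70
step 8: append 17 -> window=[48, 62, 39, 70, 17] -> max=70
step 9: append 50 -> window=[62, 39, 70, 17, 50] -> max=70
step 10: append 41 -> window=[39, 70, 17, 50, 41] -> max=70
step 11: append 16 -> window=[70, 17, 50, 41, 16] -> max=70
step 12: append 51 -> window=[17, 50, 41, 16, 51] -> max=51
step 13: append 25 -> window=[50, 41, 16, 51, 25] -> max=51
step 14: append 7 -> window=[41, 16, 51, 25, 7] -> max=51
step 15: append 59 -> window=[16, 51, 25, 7, 59] -> max=59
Recorded maximums: 62 62 70 70 70 70 70 51 51 51 59
Changes between consecutive maximums: 3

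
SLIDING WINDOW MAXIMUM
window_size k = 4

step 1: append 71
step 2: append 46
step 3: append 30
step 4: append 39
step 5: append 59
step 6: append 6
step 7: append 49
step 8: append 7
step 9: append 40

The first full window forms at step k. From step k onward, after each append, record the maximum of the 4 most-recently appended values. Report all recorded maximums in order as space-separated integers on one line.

Answer: 71 59 59 59 59 49

Derivation:
step 1: append 71 -> window=[71] (not full yet)
step 2: append 46 -> window=[71, 46] (not full yet)
step 3: append 30 -> window=[71, 46, 30] (not full yet)
step 4: append 39 -> window=[71, 46, 30, 39] -> max=71
step 5: append 59 -> window=[46, 30, 39, 59] -> max=59
step 6: append 6 -> window=[30, 39, 59, 6] -> max=59
step 7: append 49 -> window=[39, 59, 6, 49] -> max=59
step 8: append 7 -> window=[59, 6, 49, 7] -> max=59
step 9: append 40 -> window=[6, 49, 7, 40] -> max=49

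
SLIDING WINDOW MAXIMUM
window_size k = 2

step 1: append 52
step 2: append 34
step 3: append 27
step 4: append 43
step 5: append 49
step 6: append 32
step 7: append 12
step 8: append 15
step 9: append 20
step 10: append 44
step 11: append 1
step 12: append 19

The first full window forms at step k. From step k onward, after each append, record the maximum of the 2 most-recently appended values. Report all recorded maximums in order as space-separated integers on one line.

Answer: 52 34 43 49 49 32 15 20 44 44 19

Derivation:
step 1: append 52 -> window=[52] (not full yet)
step 2: append 34 -> window=[52, 34] -> max=52
step 3: append 27 -> window=[34, 27] -> max=34
step 4: append 43 -> window=[27, 43] -> max=43
step 5: append 49 -> window=[43, 49] -> max=49
step 6: append 32 -> window=[49, 32] -> max=49
step 7: append 12 -> window=[32, 12] -> max=32
step 8: append 15 -> window=[12, 15] -> max=15
step 9: append 20 -> window=[15, 20] -> max=20
step 10: append 44 -> window=[20, 44] -> max=44
step 11: append 1 -> window=[44, 1] -> max=44
step 12: append 19 -> window=[1, 19] -> max=19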